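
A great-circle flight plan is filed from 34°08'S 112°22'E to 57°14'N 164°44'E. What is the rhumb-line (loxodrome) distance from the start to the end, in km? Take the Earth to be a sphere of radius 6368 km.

11316 km

Δψ = ln[tan(π/4+φ₂/2)/tan(π/4+φ₁/2)] = +1.8586;  Δφ = +1.5946 rad,  Δλ = +0.9140 rad
q = Δφ/Δψ = 0.8580
d = R·√(Δφ² + q²Δλ²) = 6368·1.77702 = 11316 km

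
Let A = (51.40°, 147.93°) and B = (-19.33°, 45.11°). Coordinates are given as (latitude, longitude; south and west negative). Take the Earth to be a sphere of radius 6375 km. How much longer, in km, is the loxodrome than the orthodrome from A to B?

Great circle: cos σ = sin φ₁ sin φ₂ + cos φ₁ cos φ₂ cos Δλ,  σ = 1.9707 rad → d_gc = 12563.1 km
Rhumb line: Δψ = -1.3932, q = Δφ/Δψ = 0.8861, d_rh = R√(Δφ²+q²Δλ²) = 12833.0 km
Excess = 12833.0 − 12563.1 = 269.9 ≈ 270 km

270 km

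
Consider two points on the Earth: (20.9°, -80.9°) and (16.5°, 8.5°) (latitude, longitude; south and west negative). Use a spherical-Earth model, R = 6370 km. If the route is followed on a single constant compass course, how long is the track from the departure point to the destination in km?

Rhumb course C = atan2(Δλ, Δψ) with Δψ = ln[tan(π/4+φ₂/2)/tan(π/4+φ₁/2)] = -0.0811, Δλ = +1.5603 → C = 92.98°
d = R·|Δφ| / |cos C| = 6370·0.07679 / 0.05191 = 9424 km

9424 km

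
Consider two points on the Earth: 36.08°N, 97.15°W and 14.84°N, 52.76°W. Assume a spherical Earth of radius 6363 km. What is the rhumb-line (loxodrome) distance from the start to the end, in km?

Rhumb course C = atan2(Δλ, Δψ) with Δψ = ln[tan(π/4+φ₂/2)/tan(π/4+φ₁/2)] = -0.4140, Δλ = +0.7748 → C = 118.12°
d = R·|Δφ| / |cos C| = 6363·0.37071 / 0.47134 = 5004 km

5004 km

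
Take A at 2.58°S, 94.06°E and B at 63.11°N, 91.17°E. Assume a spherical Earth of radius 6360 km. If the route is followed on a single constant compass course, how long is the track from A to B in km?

Rhumb course C = atan2(Δλ, Δψ) with Δψ = ln[tan(π/4+φ₂/2)/tan(π/4+φ₁/2)] = +1.4761, Δλ = -0.0504 → C = 358.04°
d = R·|Δφ| / |cos C| = 6360·1.14651 / 0.99942 = 7296 km

7296 km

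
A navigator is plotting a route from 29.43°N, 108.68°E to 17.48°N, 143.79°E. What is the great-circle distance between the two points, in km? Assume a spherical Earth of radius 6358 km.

3794 km

Haversine: a = sin²(Δφ/2)+cos φ₁ cos φ₂ sin²(Δλ/2) = 0.08641;  σ = 2·atan2(√a,√(1−a))
σ = 34.190° → d = Rσ = 6358·0.59673 = 3794 km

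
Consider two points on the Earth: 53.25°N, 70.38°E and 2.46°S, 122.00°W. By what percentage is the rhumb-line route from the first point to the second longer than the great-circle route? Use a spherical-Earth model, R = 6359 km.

Great circle: σ = 2.2373 rad → d_gc = Rσ = 14227.2 km
Rhumb: Δφ = -0.9723, Δλ = +2.9255, Δψ = -1.1451, q = Δφ/Δψ = 0.8492 → d_rh = R√(Δφ²+q²Δλ²) = 16964.0 km
Excess = (16964.0 − 14227.2) / 14227.2 = 2736.8 / 14227.2 = 19.24% ≈ 19.2%

19.2%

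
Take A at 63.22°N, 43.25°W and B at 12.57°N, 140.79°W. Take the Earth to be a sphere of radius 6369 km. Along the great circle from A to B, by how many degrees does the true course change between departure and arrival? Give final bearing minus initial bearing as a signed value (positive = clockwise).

Initial bearing θ₁ = atan2(sin Δλ cos φ₂, cos φ₁ sin φ₂ − sin φ₁ cos φ₂ cos Δλ) = 282.38°
Final bearing θ₂ = (initial bearing from the destination back to the start) + 180° = 206.80°
Δθ = θ₂ − θ₁ = -75.6°

-75.6°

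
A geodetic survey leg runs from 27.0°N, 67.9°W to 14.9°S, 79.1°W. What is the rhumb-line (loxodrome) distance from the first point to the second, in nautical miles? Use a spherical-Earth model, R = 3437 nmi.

2597 nmi

Δψ = ln[tan(π/4+φ₂/2)/tan(π/4+φ₁/2)] = -0.7528;  Δφ = -0.7313 rad,  Δλ = -0.1955 rad
q = Δφ/Δψ = 0.9715
d = R·√(Δφ² + q²Δλ²) = 3437·0.75555 = 2597 nmi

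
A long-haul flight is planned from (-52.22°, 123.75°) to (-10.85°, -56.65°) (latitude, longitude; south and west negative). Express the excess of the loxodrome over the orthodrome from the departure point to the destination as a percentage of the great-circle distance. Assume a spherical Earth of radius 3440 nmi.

30.6%

Great circle: σ = 2.0408 rad → d_gc = Rσ = 7020.3 nmi
Rhumb: Δφ = +0.7220, Δλ = +3.1346, Δψ = +0.8819, q = Δφ/Δψ = 0.8187 → d_rh = R√(Δφ²+q²Δλ²) = 9171.2 nmi
Excess = (9171.2 − 7020.3) / 7020.3 = 2150.9 / 7020.3 = 30.64% ≈ 30.6%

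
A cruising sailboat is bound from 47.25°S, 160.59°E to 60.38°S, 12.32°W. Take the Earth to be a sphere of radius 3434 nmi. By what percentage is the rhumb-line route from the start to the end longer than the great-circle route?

Great circle: σ = 1.2604 rad → d_gc = Rσ = 4328.2 nmi
Rhumb: Δφ = -0.2292, Δλ = -3.0178, Δψ = -0.3923, q = Δφ/Δψ = 0.5842 → d_rh = R√(Δφ²+q²Δλ²) = 6105.3 nmi
Excess = (6105.3 − 4328.2) / 4328.2 = 1777.1 / 4328.2 = 41.06% ≈ 41.1%

41.1%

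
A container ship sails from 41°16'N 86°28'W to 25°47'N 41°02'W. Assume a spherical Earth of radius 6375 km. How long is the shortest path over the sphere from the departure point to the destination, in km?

cos σ = sin φ₁ sin φ₂ + cos φ₁ cos φ₂ cos Δλ
      = sin(41.27°)sin(25.78°) + cos(41.27°)cos(25.78°)cos(45.43°) = 0.7618
σ = 40.373° → d = Rσ = 6375·0.70465 = 4492 km

4492 km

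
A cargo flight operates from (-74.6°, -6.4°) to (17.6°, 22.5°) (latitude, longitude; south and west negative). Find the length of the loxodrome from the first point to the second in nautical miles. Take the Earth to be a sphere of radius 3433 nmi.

Rhumb course C = atan2(Δλ, Δψ) with Δψ = ln[tan(π/4+φ₂/2)/tan(π/4+φ₁/2)] = +2.3131, Δλ = +0.5044 → C = 12.30°
d = R·|Δφ| / |cos C| = 3433·1.60919 / 0.97704 = 5654 nmi

5654 nmi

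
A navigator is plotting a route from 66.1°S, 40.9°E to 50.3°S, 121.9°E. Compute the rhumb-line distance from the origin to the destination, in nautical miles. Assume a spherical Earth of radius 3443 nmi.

2687 nmi

Rhumb course C = atan2(Δλ, Δψ) with Δψ = ln[tan(π/4+φ₂/2)/tan(π/4+φ₁/2)] = +0.5340, Δλ = +1.4137 → C = 69.31°
d = R·|Δφ| / |cos C| = 3443·0.27576 / 0.35336 = 2687 nmi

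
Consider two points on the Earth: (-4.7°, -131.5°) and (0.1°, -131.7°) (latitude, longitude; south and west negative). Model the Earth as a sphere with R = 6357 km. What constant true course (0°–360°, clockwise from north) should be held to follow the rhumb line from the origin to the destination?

Δψ = ln[tan(π/4+φ₂/2)/tan(π/4+φ₁/2)] = +0.0839
Δλ = -0.0035 rad (taken the short way round)
course = atan2(Δλ, Δψ) = 357.62°

357.6°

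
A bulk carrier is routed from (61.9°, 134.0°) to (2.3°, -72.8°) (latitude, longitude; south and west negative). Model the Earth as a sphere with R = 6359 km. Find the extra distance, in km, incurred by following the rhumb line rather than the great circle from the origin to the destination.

Great circle: cos σ = sin φ₁ sin φ₂ + cos φ₁ cos φ₂ cos Δλ,  σ = 1.9657 rad → d_gc = 12499.6 km
Rhumb line: Δψ = -1.3451, q = Δφ/Δψ = 0.7733, d_rh = R√(Δφ²+q²Δλ²) = 14718.9 km
Excess = 14718.9 − 12499.6 = 2219.3 ≈ 2219 km

2219 km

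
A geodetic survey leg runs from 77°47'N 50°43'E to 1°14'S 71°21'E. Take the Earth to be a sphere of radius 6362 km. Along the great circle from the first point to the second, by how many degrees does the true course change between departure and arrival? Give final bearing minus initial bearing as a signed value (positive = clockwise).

Initial bearing θ₁ = atan2(sin Δλ cos φ₂, cos φ₁ sin φ₂ − sin φ₁ cos φ₂ cos Δλ) = 159.03°
Final bearing θ₂ = (initial bearing from the destination back to the start) + 180° = 175.65°
Δθ = θ₂ − θ₁ = +16.6°

+16.6°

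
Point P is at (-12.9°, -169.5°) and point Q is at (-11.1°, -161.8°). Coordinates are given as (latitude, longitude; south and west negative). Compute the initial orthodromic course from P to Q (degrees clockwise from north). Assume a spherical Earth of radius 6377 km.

77.4°

θ = atan2( sin Δλ·cos φ₂ ,  cos φ₁ sin φ₂ − sin φ₁ cos φ₂ cos Δλ )
  = atan2(+0.1315, +0.0294) = 77.38°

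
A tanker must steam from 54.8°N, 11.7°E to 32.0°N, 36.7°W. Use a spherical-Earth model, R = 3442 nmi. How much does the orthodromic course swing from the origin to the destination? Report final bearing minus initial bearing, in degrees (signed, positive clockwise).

At departure: θ₁ = atan2(sin Δλ cos φ₂, cos φ₁ sin φ₂ − sin φ₁ cos φ₂ cos Δλ) = 256.30°
At arrival: θ₂ = atan2(sin Δλ cos φ₁, −cos φ₂ sin φ₁ + sin φ₂ cos φ₁ cos Δλ) = 221.33°
Δθ = θ₂ − θ₁ = -35.0°

-35.0°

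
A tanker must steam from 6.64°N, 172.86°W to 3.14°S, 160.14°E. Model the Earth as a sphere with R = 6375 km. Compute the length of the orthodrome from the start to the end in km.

Haversine: a = sin²(Δφ/2)+cos φ₁ cos φ₂ sin²(Δλ/2) = 0.06132;  σ = 2·atan2(√a,√(1−a))
σ = 28.674° → d = Rσ = 6375·0.50045 = 3190 km

3190 km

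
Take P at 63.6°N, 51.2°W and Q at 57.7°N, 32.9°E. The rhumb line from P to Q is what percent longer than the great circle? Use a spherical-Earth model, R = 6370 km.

Great circle: σ = 0.6737 rad → d_gc = Rσ = 4291.3 km
Rhumb: Δφ = -0.1030, Δλ = +1.4678, Δψ = -0.2108, q = Δφ/Δψ = 0.4886 → d_rh = R√(Δφ²+q²Δλ²) = 4614.8 km
Excess = (4614.8 − 4291.3) / 4291.3 = 323.5 / 4291.3 = 7.54% ≈ 7.5%

7.5%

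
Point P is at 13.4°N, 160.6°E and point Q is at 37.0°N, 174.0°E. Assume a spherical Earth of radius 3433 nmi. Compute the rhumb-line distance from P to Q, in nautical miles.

Δψ = ln[tan(π/4+φ₂/2)/tan(π/4+φ₁/2)] = +0.4600;  Δφ = +0.4119 rad,  Δλ = +0.2339 rad
q = Δφ/Δψ = 0.8955
d = R·√(Δφ² + q²Δλ²) = 3433·0.46209 = 1586 nmi

1586 nmi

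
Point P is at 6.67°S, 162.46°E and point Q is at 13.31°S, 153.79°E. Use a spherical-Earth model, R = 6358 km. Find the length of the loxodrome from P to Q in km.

1200 km

Rhumb course C = atan2(Δλ, Δψ) with Δψ = ln[tan(π/4+φ₂/2)/tan(π/4+φ₁/2)] = -0.1177, Δλ = -0.1513 → C = 232.11°
d = R·|Δφ| / |cos C| = 6358·0.11589 / 0.61411 = 1200 km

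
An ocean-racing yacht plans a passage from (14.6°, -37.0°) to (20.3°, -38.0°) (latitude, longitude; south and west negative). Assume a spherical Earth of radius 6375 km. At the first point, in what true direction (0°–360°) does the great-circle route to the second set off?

N = sin Δλ·cos φ₂ = -0.0164;  D = cos φ₁ sin φ₂ − sin φ₁ cos φ₂ cos Δλ = +0.0994
initial course = atan2(N, D) = 350.64°

350.6°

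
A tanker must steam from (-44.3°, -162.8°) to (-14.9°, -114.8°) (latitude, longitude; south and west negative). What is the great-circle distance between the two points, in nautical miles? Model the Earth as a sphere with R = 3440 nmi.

3004 nmi

Haversine: a = sin²(Δφ/2)+cos φ₁ cos φ₂ sin²(Δλ/2) = 0.17881;  σ = 2·atan2(√a,√(1−a))
σ = 50.031° → d = Rσ = 3440·0.87320 = 3004 nmi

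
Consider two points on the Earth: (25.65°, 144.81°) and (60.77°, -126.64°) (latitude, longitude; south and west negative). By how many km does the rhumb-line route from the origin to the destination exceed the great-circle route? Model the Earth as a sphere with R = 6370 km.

Great circle: cos σ = sin φ₁ sin φ₂ + cos φ₁ cos φ₂ cos Δλ,  σ = 1.1714 rad → d_gc = 7461.610 km
Rhumb line: Δψ = +0.8807, q = Δφ/Δψ = 0.6960, d_rh = R√(Δφ²+q²Δλ²) = 7886.106 km
Excess = 7886.106 − 7461.610 = 424.496 ≈ 424 km

424 km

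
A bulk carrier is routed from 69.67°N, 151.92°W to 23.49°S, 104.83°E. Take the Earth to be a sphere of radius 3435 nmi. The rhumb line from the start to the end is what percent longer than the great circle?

4.5%

Great circle: σ = 2.0340 rad → d_gc = Rσ = 6986.7 nmi
Rhumb: Δφ = -1.6259, Δλ = -1.8021, Δψ = -2.1407, q = Δφ/Δψ = 0.7595 → d_rh = R√(Δφ²+q²Δλ²) = 7300.6 nmi
Excess = (7300.6 − 6986.7) / 6986.7 = 313.9 / 6986.7 = 4.49% ≈ 4.5%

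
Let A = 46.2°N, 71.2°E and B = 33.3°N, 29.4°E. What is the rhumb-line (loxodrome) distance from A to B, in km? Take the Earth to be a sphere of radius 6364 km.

Δψ = ln[tan(π/4+φ₂/2)/tan(π/4+φ₁/2)] = -0.2943;  Δφ = -0.2251 rad,  Δλ = -0.7295 rad
q = Δφ/Δψ = 0.7650
d = R·√(Δφ² + q²Δλ²) = 6364·0.60178 = 3830 km

3830 km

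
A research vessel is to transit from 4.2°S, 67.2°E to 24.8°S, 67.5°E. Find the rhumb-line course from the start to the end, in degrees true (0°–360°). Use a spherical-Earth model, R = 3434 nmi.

179.2°

Meridional parts: M(φ₁)=-0.0734, M(φ₂)=-0.4470 → ΔM = -0.3737;  Δλ = +0.0052 rad
tan C = Δλ / ΔM = -0.0140 → C = 179.20°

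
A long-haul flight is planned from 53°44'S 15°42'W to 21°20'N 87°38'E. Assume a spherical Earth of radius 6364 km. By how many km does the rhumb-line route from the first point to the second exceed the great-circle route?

Great circle: cos σ = sin φ₁ sin φ₂ + cos φ₁ cos φ₂ cos Δλ,  σ = 2.0047 rad → d_gc = 12757.7 km
Rhumb line: Δψ = +1.4975, q = Δφ/Δψ = 0.8749, d_rh = R√(Δφ²+q²Δλ²) = 13051.8 km
Excess = 13051.8 − 12757.7 = 294.1 ≈ 294 km

294 km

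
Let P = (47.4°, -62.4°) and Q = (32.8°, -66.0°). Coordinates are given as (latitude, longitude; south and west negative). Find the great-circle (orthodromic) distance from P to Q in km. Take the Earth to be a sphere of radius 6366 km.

1650 km

cos σ = sin φ₁ sin φ₂ + cos φ₁ cos φ₂ cos Δλ
      = sin(47.40°)sin(32.80°) + cos(47.40°)cos(32.80°)cos(-3.60°) = 0.9666
σ = 14.853° → d = Rσ = 6366·0.25923 = 1650 km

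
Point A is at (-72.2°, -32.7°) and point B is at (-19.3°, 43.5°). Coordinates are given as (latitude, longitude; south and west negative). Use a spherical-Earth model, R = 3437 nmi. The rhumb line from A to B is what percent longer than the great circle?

4.5%

Great circle: σ = 1.1772 rad → d_gc = Rσ = 4046.0 nmi
Rhumb: Δφ = +0.9233, Δλ = +1.3299, Δψ = +1.5107, q = Δφ/Δψ = 0.6112 → d_rh = R√(Δφ²+q²Δλ²) = 4227.8 nmi
Excess = (4227.8 − 4046.0) / 4046.0 = 181.8 / 4046.0 = 4.49% ≈ 4.5%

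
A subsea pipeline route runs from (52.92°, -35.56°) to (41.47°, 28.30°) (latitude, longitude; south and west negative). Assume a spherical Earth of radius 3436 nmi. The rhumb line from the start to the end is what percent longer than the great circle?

3.0%

Great circle: σ = 0.7563 rad → d_gc = Rσ = 2598.8 nmi
Rhumb: Δφ = -0.1998, Δλ = +1.1146, Δψ = -0.2957, q = Δφ/Δψ = 0.6757 → d_rh = R√(Δφ²+q²Δλ²) = 2677.3 nmi
Excess = (2677.3 − 2598.8) / 2598.8 = 78.5 / 2598.8 = 3.02% ≈ 3.0%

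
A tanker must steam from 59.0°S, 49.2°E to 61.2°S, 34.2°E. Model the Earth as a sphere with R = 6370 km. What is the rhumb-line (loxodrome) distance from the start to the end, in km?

Δψ = ln[tan(π/4+φ₂/2)/tan(π/4+φ₁/2)] = -0.0771;  Δφ = -0.0384 rad,  Δλ = -0.2618 rad
q = Δφ/Δψ = 0.4983
d = R·√(Δφ² + q²Δλ²) = 6370·0.13598 = 866 km

866 km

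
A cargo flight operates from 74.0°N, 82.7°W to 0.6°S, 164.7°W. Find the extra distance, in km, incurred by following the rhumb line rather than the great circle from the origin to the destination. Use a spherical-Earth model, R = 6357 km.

Great circle: cos σ = sin φ₁ sin φ₂ + cos φ₁ cos φ₂ cos Δλ,  σ = 1.5425 rad → d_gc = 9805.7 km
Rhumb line: Δψ = -1.9727, q = Δφ/Δψ = 0.6600, d_rh = R√(Δφ²+q²Δλ²) = 10225.6 km
Excess = 10225.6 − 9805.7 = 419.9 ≈ 420 km

420 km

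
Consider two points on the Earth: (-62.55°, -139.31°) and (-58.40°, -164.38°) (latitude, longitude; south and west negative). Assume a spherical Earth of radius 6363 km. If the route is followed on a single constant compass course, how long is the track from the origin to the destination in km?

1445 km

Rhumb course C = atan2(Δλ, Δψ) with Δψ = ln[tan(π/4+φ₂/2)/tan(π/4+φ₁/2)] = +0.1472, Δλ = -0.4376 → C = 288.60°
d = R·|Δφ| / |cos C| = 6363·0.07243 / 0.31888 = 1445 km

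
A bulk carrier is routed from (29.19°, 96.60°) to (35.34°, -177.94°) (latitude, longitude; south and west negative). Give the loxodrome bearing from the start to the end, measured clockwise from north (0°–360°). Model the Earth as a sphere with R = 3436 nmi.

Meridional parts: M(φ₁)=+0.5330, M(φ₂)=+0.6601 → ΔM = +0.1270;  Δλ = +1.4916 rad
tan C = Δλ / ΔM = +11.7401 → C = 85.13°

85.1°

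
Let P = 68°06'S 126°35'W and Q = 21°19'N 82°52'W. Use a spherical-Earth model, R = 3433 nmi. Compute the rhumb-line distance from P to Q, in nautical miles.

Rhumb course C = atan2(Δλ, Δψ) with Δψ = ln[tan(π/4+φ₂/2)/tan(π/4+φ₁/2)] = +2.0235, Δλ = +0.7630 → C = 20.66°
d = R·|Δφ| / |cos C| = 3433·1.56062 / 0.93569 = 5726 nmi

5726 nmi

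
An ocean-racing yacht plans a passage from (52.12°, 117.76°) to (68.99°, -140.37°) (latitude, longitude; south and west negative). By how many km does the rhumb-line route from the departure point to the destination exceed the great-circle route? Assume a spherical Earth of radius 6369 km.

591 km

Great circle: cos σ = sin φ₁ sin φ₂ + cos φ₁ cos φ₂ cos Δλ,  σ = 0.8072 rad → d_gc = 5140.9 km
Rhumb line: Δψ = +0.6155, q = Δφ/Δψ = 0.4784, d_rh = R√(Δφ²+q²Δλ²) = 5732.3 km
Excess = 5732.3 − 5140.9 = 591.4 ≈ 591 km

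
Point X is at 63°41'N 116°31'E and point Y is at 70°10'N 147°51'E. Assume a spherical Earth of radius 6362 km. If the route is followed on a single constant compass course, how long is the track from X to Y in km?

Δψ = ln[tan(π/4+φ₂/2)/tan(π/4+φ₁/2)] = +0.2906;  Δφ = +0.1132 rad,  Δλ = +0.5469 rad
q = Δφ/Δψ = 0.3894
d = R·√(Δφ² + q²Δλ²) = 6362·0.24115 = 1534 km

1534 km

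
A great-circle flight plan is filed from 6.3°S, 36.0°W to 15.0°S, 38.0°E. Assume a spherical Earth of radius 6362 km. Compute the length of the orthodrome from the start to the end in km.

8101 km

Haversine: a = sin²(Δφ/2)+cos φ₁ cos φ₂ sin²(Δλ/2) = 0.35348;  σ = 2·atan2(√a,√(1−a))
σ = 72.960° → d = Rσ = 6362·1.27339 = 8101 km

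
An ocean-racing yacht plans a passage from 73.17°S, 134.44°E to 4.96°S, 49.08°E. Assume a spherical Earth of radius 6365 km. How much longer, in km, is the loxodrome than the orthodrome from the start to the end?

462 km

Great circle: cos σ = sin φ₁ sin φ₂ + cos φ₁ cos φ₂ cos Δλ,  σ = 1.4645 rad → d_gc = 9321.6 km
Rhumb line: Δψ = +1.8243, q = Δφ/Δψ = 0.6526, d_rh = R√(Δφ²+q²Δλ²) = 9783.2 km
Excess = 9783.2 − 9321.6 = 461.6 ≈ 462 km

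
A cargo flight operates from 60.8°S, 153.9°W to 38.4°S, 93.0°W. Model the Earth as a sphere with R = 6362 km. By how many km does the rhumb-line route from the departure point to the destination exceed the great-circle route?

142 km

Great circle: cos σ = sin φ₁ sin φ₂ + cos φ₁ cos φ₂ cos Δλ,  σ = 0.7552 rad → d_gc = 4804.4 km
Rhumb line: Δψ = +0.6184, q = Δφ/Δψ = 0.6322, d_rh = R√(Δφ²+q²Δλ²) = 4946.2 km
Excess = 4946.2 − 4804.4 = 141.8 ≈ 142 km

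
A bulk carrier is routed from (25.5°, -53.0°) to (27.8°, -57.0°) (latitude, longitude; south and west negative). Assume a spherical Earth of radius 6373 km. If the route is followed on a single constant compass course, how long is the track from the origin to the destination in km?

473 km

Δψ = ln[tan(π/4+φ₂/2)/tan(π/4+φ₁/2)] = +0.0449;  Δφ = +0.0401 rad,  Δλ = -0.0698 rad
q = Δφ/Δψ = 0.8937
d = R·√(Δφ² + q²Δλ²) = 6373·0.07419 = 473 km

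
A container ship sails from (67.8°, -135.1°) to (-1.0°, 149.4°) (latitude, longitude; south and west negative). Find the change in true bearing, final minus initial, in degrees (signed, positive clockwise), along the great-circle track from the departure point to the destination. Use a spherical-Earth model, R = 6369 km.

Initial bearing θ₁ = atan2(sin Δλ cos φ₂, cos φ₁ sin φ₂ − sin φ₁ cos φ₂ cos Δλ) = 256.17°
Final bearing θ₂ = (initial bearing from the destination back to the start) + 180° = 201.53°
Δθ = θ₂ − θ₁ = -54.6°

-54.6°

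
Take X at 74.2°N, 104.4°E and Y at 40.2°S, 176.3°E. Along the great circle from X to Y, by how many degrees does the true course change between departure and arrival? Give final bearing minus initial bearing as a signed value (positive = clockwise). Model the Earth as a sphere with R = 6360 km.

Initial bearing θ₁ = atan2(sin Δλ cos φ₂, cos φ₁ sin φ₂ − sin φ₁ cos φ₂ cos Δλ) = 119.10°
Final bearing θ₂ = (initial bearing from the destination back to the start) + 180° = 161.85°
Δθ = θ₂ − θ₁ = +42.8°

+42.8°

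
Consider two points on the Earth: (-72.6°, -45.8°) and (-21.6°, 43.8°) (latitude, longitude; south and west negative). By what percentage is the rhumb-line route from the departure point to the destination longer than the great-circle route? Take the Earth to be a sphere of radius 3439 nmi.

Great circle: σ = 1.2098 rad → d_gc = Rσ = 4160.5 nmi
Rhumb: Δφ = +0.8901, Δλ = +1.5638, Δψ = +1.4909, q = Δφ/Δψ = 0.5970 → d_rh = R√(Δφ²+q²Δλ²) = 4436.2 nmi
Excess = (4436.2 − 4160.5) / 4160.5 = 275.7 / 4160.5 = 6.63% ≈ 6.6%

6.6%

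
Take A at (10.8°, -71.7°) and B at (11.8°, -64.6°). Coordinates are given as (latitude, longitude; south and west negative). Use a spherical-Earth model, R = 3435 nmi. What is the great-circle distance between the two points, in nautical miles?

422 nmi

Haversine: a = sin²(Δφ/2)+cos φ₁ cos φ₂ sin²(Δλ/2) = 0.00376;  σ = 2·atan2(√a,√(1−a))
σ = 7.034° → d = Rσ = 3435·0.12276 = 422 nmi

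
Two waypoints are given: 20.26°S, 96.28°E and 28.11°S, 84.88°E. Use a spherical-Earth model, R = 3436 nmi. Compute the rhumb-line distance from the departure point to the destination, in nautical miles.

781 nmi

Δψ = ln[tan(π/4+φ₂/2)/tan(π/4+φ₁/2)] = -0.1504;  Δφ = -0.1370 rad,  Δλ = -0.1990 rad
q = Δφ/Δψ = 0.9112
d = R·√(Δφ² + q²Δλ²) = 3436·0.22725 = 781 nmi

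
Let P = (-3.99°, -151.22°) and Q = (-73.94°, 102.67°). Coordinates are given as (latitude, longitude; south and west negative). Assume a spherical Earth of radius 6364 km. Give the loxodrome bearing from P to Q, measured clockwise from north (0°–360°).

Δψ = ln[tan(π/4+φ₂/2)/tan(π/4+φ₁/2)] = -1.8888
Δλ = -1.8520 rad (taken the short way round)
course = atan2(Δλ, Δψ) = 224.44°

224.4°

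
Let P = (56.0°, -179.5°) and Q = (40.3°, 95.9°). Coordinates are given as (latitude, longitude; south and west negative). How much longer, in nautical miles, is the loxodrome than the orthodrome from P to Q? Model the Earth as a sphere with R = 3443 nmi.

191 nmi

Great circle: cos σ = sin φ₁ sin φ₂ + cos φ₁ cos φ₂ cos Δλ,  σ = 0.9565 rad → d_gc = 3293.4 nmi
Rhumb line: Δψ = -0.4153, q = Δφ/Δψ = 0.6598, d_rh = R√(Δφ²+q²Δλ²) = 3484.5 nmi
Excess = 3484.5 − 3293.4 = 191.1 ≈ 191 nmi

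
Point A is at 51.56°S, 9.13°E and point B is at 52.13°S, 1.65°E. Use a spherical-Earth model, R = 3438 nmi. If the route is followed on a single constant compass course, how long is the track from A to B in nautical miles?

Δψ = ln[tan(π/4+φ₂/2)/tan(π/4+φ₁/2)] = -0.0161;  Δφ = -0.0099 rad,  Δλ = -0.1306 rad
q = Δφ/Δψ = 0.6178
d = R·√(Δφ² + q²Δλ²) = 3438·0.08126 = 279 nmi

279 nmi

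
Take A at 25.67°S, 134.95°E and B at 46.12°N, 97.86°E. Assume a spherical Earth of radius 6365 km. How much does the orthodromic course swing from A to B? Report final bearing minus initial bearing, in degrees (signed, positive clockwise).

Initial bearing θ₁ = atan2(sin Δλ cos φ₂, cos φ₁ sin φ₂ − sin φ₁ cos φ₂ cos Δλ) = 334.82°
Final bearing θ₂ = (initial bearing from the destination back to the start) + 180° = 326.41°
Δθ = θ₂ − θ₁ = -8.4°

-8.4°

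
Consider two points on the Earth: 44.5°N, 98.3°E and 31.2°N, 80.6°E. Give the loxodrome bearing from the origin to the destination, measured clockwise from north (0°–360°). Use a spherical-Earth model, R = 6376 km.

226.3°

Δψ = ln[tan(π/4+φ₂/2)/tan(π/4+φ₁/2)] = -0.2954
Δλ = -0.3089 rad (taken the short way round)
course = atan2(Δλ, Δψ) = 226.28°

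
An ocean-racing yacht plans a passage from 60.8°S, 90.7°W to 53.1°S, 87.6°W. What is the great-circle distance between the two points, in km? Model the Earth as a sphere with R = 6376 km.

877 km

cos σ = sin φ₁ sin φ₂ + cos φ₁ cos φ₂ cos Δλ
      = sin(-60.80°)sin(-53.10°) + cos(-60.80°)cos(-53.10°)cos(3.10°) = 0.9906
σ = 7.881° → d = Rσ = 6376·0.13755 = 877 km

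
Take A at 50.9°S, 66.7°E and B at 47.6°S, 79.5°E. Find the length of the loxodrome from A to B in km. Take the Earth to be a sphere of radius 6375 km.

Δψ = ln[tan(π/4+φ₂/2)/tan(π/4+φ₁/2)] = +0.0883;  Δφ = +0.0576 rad,  Δλ = +0.2234 rad
q = Δφ/Δψ = 0.6524
d = R·√(Δφ² + q²Δλ²) = 6375·0.15672 = 999 km

999 km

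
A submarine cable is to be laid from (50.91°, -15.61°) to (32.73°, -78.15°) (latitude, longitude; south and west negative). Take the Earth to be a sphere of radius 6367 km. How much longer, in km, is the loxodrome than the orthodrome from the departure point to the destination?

130 km

Great circle: cos σ = sin φ₁ sin φ₂ + cos φ₁ cos φ₂ cos Δλ,  σ = 0.8443 rad → d_gc = 5375.71 km
Rhumb line: Δψ = -0.4305, q = Δφ/Δψ = 0.7370, d_rh = R√(Δφ²+q²Δλ²) = 5506.20 km
Excess = 5506.20 − 5375.71 = 130.49 ≈ 130 km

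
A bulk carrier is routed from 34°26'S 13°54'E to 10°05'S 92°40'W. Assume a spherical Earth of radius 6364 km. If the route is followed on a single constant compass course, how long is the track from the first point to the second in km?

Rhumb course C = atan2(Δλ, Δψ) with Δψ = ln[tan(π/4+φ₂/2)/tan(π/4+φ₁/2)] = +0.4639, Δλ = -1.8599 → C = 284.00°
d = R·|Δφ| / |cos C| = 6364·0.42499 / 0.24200 = 11176 km

11176 km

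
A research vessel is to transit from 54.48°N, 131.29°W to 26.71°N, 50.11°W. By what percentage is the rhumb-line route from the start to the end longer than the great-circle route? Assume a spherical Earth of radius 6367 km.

4.2%

Great circle: σ = 1.1092 rad → d_gc = Rσ = 7062.0 km
Rhumb: Δφ = -0.4847, Δλ = +1.4169, Δψ = -0.6545, q = Δφ/Δψ = 0.7406 → d_rh = R√(Δφ²+q²Δλ²) = 7359.0 km
Excess = (7359.0 − 7062.0) / 7062.0 = 297.0 / 7062.0 = 4.21% ≈ 4.2%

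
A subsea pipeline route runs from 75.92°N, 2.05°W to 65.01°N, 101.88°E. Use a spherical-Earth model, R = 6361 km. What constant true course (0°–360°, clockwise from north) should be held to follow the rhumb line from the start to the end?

107.9°

Δψ = ln[tan(π/4+φ₂/2)/tan(π/4+φ₁/2)] = -0.5847
Δλ = +1.8139 rad (taken the short way round)
course = atan2(Δλ, Δψ) = 107.87°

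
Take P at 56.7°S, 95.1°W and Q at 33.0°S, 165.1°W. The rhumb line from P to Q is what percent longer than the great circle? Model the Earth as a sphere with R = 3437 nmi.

3.5%

Great circle: σ = 0.9113 rad → d_gc = Rσ = 3132.2 nmi
Rhumb: Δφ = +0.4136, Δλ = -1.2217, Δψ = +0.5964, q = Δφ/Δψ = 0.6936 → d_rh = R√(Δφ²+q²Δλ²) = 3241.0 nmi
Excess = (3241.0 − 3132.2) / 3132.2 = 108.8 / 3132.2 = 3.47% ≈ 3.5%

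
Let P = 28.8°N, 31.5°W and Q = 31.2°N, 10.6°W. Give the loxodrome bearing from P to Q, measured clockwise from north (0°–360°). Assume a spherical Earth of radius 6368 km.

Meridional parts: M(φ₁)=+0.5253, M(φ₂)=+0.5736 → ΔM = +0.0484;  Δλ = +0.3648 rad
tan C = Δλ / ΔM = +7.5407 → C = 82.45°

82.4°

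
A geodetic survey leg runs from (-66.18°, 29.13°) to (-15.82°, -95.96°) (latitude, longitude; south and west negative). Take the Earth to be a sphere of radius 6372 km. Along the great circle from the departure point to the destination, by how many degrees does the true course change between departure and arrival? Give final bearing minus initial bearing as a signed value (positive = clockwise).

+108.7°

At departure: θ₁ = atan2(sin Δλ cos φ₂, cos φ₁ sin φ₂ − sin φ₁ cos φ₂ cos Δλ) = 231.95°
At arrival: θ₂ = atan2(sin Δλ cos φ₁, −cos φ₂ sin φ₁ + sin φ₂ cos φ₁ cos Δλ) = 340.70°
Δθ = θ₂ − θ₁ = +108.7°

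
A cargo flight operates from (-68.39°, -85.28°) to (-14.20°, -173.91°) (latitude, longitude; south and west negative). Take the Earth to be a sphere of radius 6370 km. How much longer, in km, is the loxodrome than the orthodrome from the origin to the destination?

473 km

Great circle: cos σ = sin φ₁ sin φ₂ + cos φ₁ cos φ₂ cos Δλ,  σ = 1.3319 rad → d_gc = 8484.4 km
Rhumb line: Δψ = +1.4059, q = Δφ/Δψ = 0.6728, d_rh = R√(Δφ²+q²Δλ²) = 8957.8 km
Excess = 8957.8 − 8484.4 = 473.4 ≈ 473 km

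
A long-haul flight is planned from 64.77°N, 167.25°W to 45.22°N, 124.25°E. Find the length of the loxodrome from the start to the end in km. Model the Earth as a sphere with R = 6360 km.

4774 km

Δψ = ln[tan(π/4+φ₂/2)/tan(π/4+φ₁/2)] = -0.6102;  Δφ = -0.3412 rad,  Δλ = -1.1956 rad
q = Δφ/Δψ = 0.5592
d = R·√(Δφ² + q²Δλ²) = 6360·0.75059 = 4774 km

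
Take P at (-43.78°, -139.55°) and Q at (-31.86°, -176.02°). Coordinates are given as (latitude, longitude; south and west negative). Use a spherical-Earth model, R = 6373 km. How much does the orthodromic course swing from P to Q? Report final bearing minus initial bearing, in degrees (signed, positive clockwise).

At departure: θ₁ = atan2(sin Δλ cos φ₂, cos φ₁ sin φ₂ − sin φ₁ cos φ₂ cos Δλ) = 280.27°
At arrival: θ₂ = atan2(sin Δλ cos φ₁, −cos φ₂ sin φ₁ + sin φ₂ cos φ₁ cos Δλ) = 303.23°
Δθ = θ₂ − θ₁ = +23.0°

+23.0°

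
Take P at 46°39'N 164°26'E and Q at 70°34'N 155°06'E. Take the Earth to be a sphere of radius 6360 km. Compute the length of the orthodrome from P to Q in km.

Haversine: a = sin²(Δφ/2)+cos φ₁ cos φ₂ sin²(Δλ/2) = 0.04444;  σ = 2·atan2(√a,√(1−a))
σ = 24.340° → d = Rσ = 6360·0.42482 = 2702 km

2702 km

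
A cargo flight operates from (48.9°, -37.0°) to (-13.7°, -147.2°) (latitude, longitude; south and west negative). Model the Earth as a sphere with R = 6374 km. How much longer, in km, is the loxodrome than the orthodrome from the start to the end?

354 km

Great circle: cos σ = sin φ₁ sin φ₂ + cos φ₁ cos φ₂ cos Δλ,  σ = 1.9812 rad → d_gc = 12628.3 km
Rhumb line: Δψ = -1.2226, q = Δφ/Δψ = 0.8937, d_rh = R√(Δφ²+q²Δλ²) = 12981.9 km
Excess = 12981.9 − 12628.3 = 353.6 ≈ 354 km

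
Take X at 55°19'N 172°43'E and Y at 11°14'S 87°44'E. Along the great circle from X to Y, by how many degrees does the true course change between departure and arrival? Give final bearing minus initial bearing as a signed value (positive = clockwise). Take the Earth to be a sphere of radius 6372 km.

-44.7°

Initial bearing θ₁ = atan2(sin Δλ cos φ₂, cos φ₁ sin φ₂ − sin φ₁ cos φ₂ cos Δλ) = 259.48°
Final bearing θ₂ = (initial bearing from the destination back to the start) + 180° = 214.78°
Δθ = θ₂ − θ₁ = -44.7°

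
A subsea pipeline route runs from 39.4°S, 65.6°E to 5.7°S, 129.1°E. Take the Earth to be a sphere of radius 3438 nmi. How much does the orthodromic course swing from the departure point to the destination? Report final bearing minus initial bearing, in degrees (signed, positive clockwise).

-27.9°

At departure: θ₁ = atan2(sin Δλ cos φ₂, cos φ₁ sin φ₂ − sin φ₁ cos φ₂ cos Δλ) = 77.03°
At arrival: θ₂ = atan2(sin Δλ cos φ₁, −cos φ₂ sin φ₁ + sin φ₂ cos φ₁ cos Δλ) = 49.18°
Δθ = θ₂ − θ₁ = -27.9°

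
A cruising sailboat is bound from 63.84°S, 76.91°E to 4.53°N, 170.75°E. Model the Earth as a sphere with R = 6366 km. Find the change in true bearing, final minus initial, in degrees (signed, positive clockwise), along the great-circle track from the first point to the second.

At departure: θ₁ = atan2(sin Δλ cos φ₂, cos φ₁ sin φ₂ − sin φ₁ cos φ₂ cos Δλ) = 91.45°
At arrival: θ₂ = atan2(sin Δλ cos φ₁, −cos φ₂ sin φ₁ + sin φ₂ cos φ₁ cos Δλ) = 26.24°
Δθ = θ₂ − θ₁ = -65.2°

-65.2°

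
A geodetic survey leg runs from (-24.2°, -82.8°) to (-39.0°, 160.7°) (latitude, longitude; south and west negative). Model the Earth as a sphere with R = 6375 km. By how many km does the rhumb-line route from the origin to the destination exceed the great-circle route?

Great circle: cos σ = sin φ₁ sin φ₂ + cos φ₁ cos φ₂ cos Δλ,  σ = 1.6291 rad → d_gc = 10385.8 km
Rhumb line: Δψ = -0.3048, q = Δφ/Δψ = 0.8475, d_rh = R√(Δφ²+q²Δλ²) = 11108.9 km
Excess = 11108.9 − 10385.8 = 723.1 ≈ 723 km

723 km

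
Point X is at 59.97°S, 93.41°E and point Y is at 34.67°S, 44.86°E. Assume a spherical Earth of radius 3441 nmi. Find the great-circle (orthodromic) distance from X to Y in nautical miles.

cos σ = sin φ₁ sin φ₂ + cos φ₁ cos φ₂ cos Δλ
      = sin(-59.97°)sin(-34.67°) + cos(-59.97°)cos(-34.67°)cos(-48.55°) = 0.7649
σ = 40.097° → d = Rσ = 3441·0.69983 = 2408 nmi

2408 nmi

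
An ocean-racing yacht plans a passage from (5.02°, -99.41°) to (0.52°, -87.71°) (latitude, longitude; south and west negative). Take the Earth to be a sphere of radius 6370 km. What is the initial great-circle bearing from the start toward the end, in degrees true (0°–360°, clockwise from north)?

θ = atan2( sin Δλ·cos φ₂ ,  cos φ₁ sin φ₂ − sin φ₁ cos φ₂ cos Δλ )
  = atan2(+0.2028, -0.0766) = 110.70°

110.7°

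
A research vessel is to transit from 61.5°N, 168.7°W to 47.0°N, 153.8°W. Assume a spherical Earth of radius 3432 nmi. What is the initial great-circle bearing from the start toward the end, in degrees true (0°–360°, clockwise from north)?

142.7°

θ = atan2( sin Δλ·cos φ₂ ,  cos φ₁ sin φ₂ − sin φ₁ cos φ₂ cos Δλ )
  = atan2(+0.1754, -0.2302) = 142.70°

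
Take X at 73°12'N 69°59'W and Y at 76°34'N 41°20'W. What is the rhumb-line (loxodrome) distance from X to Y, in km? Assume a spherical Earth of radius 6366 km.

907 km

Rhumb course C = atan2(Δλ, Δψ) with Δψ = ln[tan(π/4+φ₂/2)/tan(π/4+φ₁/2)] = +0.2262, Δλ = +0.5000 → C = 65.66°
d = R·|Δφ| / |cos C| = 6366·0.05876 / 0.41223 = 907 km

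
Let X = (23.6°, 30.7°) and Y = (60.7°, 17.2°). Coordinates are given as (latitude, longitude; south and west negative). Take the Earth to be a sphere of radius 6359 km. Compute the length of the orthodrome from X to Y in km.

4246 km

cos σ = sin φ₁ sin φ₂ + cos φ₁ cos φ₂ cos Δλ
      = sin(23.60°)sin(60.70°) + cos(23.60°)cos(60.70°)cos(-13.50°) = 0.7852
σ = 38.261° → d = Rσ = 6359·0.66779 = 4246 km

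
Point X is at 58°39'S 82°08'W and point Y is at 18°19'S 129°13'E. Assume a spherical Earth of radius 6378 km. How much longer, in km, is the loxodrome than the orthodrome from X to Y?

Great circle: cos σ = sin φ₁ sin φ₂ + cos φ₁ cos φ₂ cos Δλ,  σ = 1.7248 rad → d_gc = 11000.9 km
Rhumb line: Δψ = +0.9455, q = Δφ/Δψ = 0.7445, d_rh = R√(Δφ²+q²Δλ²) = 13112.6 km
Excess = 13112.6 − 11000.9 = 2111.7 ≈ 2112 km

2112 km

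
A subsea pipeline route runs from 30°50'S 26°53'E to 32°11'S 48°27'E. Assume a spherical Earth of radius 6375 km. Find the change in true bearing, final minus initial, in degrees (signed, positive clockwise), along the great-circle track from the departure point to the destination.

Initial bearing θ₁ = atan2(sin Δλ cos φ₂, cos φ₁ sin φ₂ − sin φ₁ cos φ₂ cos Δλ) = 99.83°
Final bearing θ₂ = (initial bearing from the destination back to the start) + 180° = 88.46°
Δθ = θ₂ − θ₁ = -11.4°

-11.4°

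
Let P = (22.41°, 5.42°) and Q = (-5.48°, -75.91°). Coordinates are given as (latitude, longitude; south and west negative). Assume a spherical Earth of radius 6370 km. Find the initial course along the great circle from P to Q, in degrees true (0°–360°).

N = sin Δλ·cos φ₂ = -0.9841;  D = cos φ₁ sin φ₂ − sin φ₁ cos φ₂ cos Δλ = -0.1455
initial course = atan2(N, D) = 261.59°

261.6°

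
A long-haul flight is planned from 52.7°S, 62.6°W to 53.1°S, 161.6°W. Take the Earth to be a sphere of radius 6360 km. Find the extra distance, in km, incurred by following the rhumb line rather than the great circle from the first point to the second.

568 km

Great circle: cos σ = sin φ₁ sin φ₂ + cos φ₁ cos φ₂ cos Δλ,  σ = 0.9530 rad → d_gc = 6061.3 km
Rhumb line: Δψ = -0.0116, q = Δφ/Δψ = 0.6032, d_rh = R√(Δφ²+q²Δλ²) = 6628.9 km
Excess = 6628.9 − 6061.3 = 567.6 ≈ 568 km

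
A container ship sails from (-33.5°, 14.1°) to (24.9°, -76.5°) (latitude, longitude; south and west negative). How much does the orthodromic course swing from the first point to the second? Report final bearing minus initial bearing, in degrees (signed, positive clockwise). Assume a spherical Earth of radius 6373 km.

+9.9°

Initial bearing θ₁ = atan2(sin Δλ cos φ₂, cos φ₁ sin φ₂ − sin φ₁ cos φ₂ cos Δλ) = 290.87°
Final bearing θ₂ = (initial bearing from the destination back to the start) + 180° = 300.79°
Δθ = θ₂ − θ₁ = +9.9°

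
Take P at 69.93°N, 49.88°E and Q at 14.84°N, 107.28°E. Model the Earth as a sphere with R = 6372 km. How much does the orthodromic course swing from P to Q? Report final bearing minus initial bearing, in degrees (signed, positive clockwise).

+45.2°

Initial bearing θ₁ = atan2(sin Δλ cos φ₂, cos φ₁ sin φ₂ − sin φ₁ cos φ₂ cos Δλ) = 116.23°
Final bearing θ₂ = (initial bearing from the destination back to the start) + 180° = 161.43°
Δθ = θ₂ − θ₁ = +45.2°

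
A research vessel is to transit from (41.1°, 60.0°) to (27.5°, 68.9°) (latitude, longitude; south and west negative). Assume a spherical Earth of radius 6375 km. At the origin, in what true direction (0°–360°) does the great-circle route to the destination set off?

θ = atan2( sin Δλ·cos φ₂ ,  cos φ₁ sin φ₂ − sin φ₁ cos φ₂ cos Δλ )
  = atan2(+0.1372, -0.2281) = 148.97°

149.0°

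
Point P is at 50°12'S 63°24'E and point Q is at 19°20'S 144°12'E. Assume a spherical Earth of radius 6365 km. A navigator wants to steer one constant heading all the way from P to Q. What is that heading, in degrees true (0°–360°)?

64.5°

Δψ = ln[tan(π/4+φ₂/2)/tan(π/4+φ₁/2)] = +0.6721
Δλ = +1.4102 rad (taken the short way round)
course = atan2(Δλ, Δψ) = 64.52°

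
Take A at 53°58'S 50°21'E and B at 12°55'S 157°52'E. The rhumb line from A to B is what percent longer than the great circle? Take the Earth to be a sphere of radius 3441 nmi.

Great circle: σ = 1.5626 rad → d_gc = Rσ = 5376.9 nmi
Rhumb: Δφ = +0.7165, Δλ = +1.8765, Δψ = +0.8958, q = Δφ/Δψ = 0.7998 → d_rh = R√(Δφ²+q²Δλ²) = 5722.6 nmi
Excess = (5722.6 − 5376.9) / 5376.9 = 345.7 / 5376.9 = 6.43% ≈ 6.4%

6.4%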